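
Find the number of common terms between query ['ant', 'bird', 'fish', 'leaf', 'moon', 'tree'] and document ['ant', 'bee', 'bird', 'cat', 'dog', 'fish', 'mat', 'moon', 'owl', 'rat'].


Query terms: ['ant', 'bird', 'fish', 'leaf', 'moon', 'tree']
Document terms: ['ant', 'bee', 'bird', 'cat', 'dog', 'fish', 'mat', 'moon', 'owl', 'rat']
Common terms: ['ant', 'bird', 'fish', 'moon']
Overlap count = 4

4


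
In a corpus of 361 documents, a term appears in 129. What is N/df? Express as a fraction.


IDF ratio = N / df
= 361 / 129
= 361/129

361/129


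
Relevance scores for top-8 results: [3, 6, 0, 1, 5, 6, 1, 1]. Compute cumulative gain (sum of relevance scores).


Cumulative Gain = sum of relevance scores
Position 1: rel=3, running sum=3
Position 2: rel=6, running sum=9
Position 3: rel=0, running sum=9
Position 4: rel=1, running sum=10
Position 5: rel=5, running sum=15
Position 6: rel=6, running sum=21
Position 7: rel=1, running sum=22
Position 8: rel=1, running sum=23
CG = 23

23


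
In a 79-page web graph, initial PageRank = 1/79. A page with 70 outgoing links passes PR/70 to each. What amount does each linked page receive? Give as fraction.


Initial PR = 1/79 = 1/79
Outlinks = 70
Contribution per link = PR / outlinks
= 1/79 / 70
= 1/5530

1/5530


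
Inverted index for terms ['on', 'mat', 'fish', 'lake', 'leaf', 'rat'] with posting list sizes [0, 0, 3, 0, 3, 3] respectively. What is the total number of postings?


Summing posting list sizes:
'on': 0 postings
'mat': 0 postings
'fish': 3 postings
'lake': 0 postings
'leaf': 3 postings
'rat': 3 postings
Total = 0 + 0 + 3 + 0 + 3 + 3 = 9

9


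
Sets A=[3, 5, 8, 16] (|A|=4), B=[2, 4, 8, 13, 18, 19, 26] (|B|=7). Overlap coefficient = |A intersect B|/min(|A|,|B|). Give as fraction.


A intersect B = [8]
|A intersect B| = 1
min(|A|, |B|) = min(4, 7) = 4
Overlap = 1 / 4 = 1/4

1/4


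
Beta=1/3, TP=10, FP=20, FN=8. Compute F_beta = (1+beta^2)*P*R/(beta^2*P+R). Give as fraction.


P = TP/(TP+FP) = 10/30 = 1/3
R = TP/(TP+FN) = 10/18 = 5/9
beta^2 = 1/3^2 = 1/9
(1 + beta^2) = 10/9
Numerator = (1+beta^2)*P*R = 50/243
Denominator = beta^2*P + R = 1/27 + 5/9 = 16/27
F_beta = 25/72

25/72


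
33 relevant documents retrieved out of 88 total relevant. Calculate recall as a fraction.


Recall = retrieved_relevant / total_relevant
= 33 / 88
= 33 / (33 + 55)
= 3/8

3/8


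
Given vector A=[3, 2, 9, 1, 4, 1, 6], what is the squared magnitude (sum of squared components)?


|A|^2 = sum of squared components
A[0]^2 = 3^2 = 9
A[1]^2 = 2^2 = 4
A[2]^2 = 9^2 = 81
A[3]^2 = 1^2 = 1
A[4]^2 = 4^2 = 16
A[5]^2 = 1^2 = 1
A[6]^2 = 6^2 = 36
Sum = 9 + 4 + 81 + 1 + 16 + 1 + 36 = 148

148


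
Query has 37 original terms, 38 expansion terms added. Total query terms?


Original terms: 37
Expansion terms: 38
Total = 37 + 38 = 75

75


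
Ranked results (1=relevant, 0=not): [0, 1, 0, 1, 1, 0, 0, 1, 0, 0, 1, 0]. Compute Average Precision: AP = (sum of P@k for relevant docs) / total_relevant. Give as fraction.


Computing P@k for each relevant position:
Position 1: not relevant
Position 2: relevant, P@2 = 1/2 = 1/2
Position 3: not relevant
Position 4: relevant, P@4 = 2/4 = 1/2
Position 5: relevant, P@5 = 3/5 = 3/5
Position 6: not relevant
Position 7: not relevant
Position 8: relevant, P@8 = 4/8 = 1/2
Position 9: not relevant
Position 10: not relevant
Position 11: relevant, P@11 = 5/11 = 5/11
Position 12: not relevant
Sum of P@k = 1/2 + 1/2 + 3/5 + 1/2 + 5/11 = 281/110
AP = 281/110 / 5 = 281/550

281/550


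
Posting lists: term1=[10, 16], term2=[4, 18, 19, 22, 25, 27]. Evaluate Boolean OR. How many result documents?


Boolean OR: find union of posting lists
term1 docs: [10, 16]
term2 docs: [4, 18, 19, 22, 25, 27]
Union: [4, 10, 16, 18, 19, 22, 25, 27]
|union| = 8

8


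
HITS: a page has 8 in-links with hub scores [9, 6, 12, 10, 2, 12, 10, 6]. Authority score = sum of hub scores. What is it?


Authority = sum of hub scores of in-linkers
In-link 1: hub score = 9
In-link 2: hub score = 6
In-link 3: hub score = 12
In-link 4: hub score = 10
In-link 5: hub score = 2
In-link 6: hub score = 12
In-link 7: hub score = 10
In-link 8: hub score = 6
Authority = 9 + 6 + 12 + 10 + 2 + 12 + 10 + 6 = 67

67


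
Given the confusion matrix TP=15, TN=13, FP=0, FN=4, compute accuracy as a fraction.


Accuracy = (TP + TN) / (TP + TN + FP + FN)
TP + TN = 15 + 13 = 28
Total = 15 + 13 + 0 + 4 = 32
Accuracy = 28 / 32 = 7/8

7/8


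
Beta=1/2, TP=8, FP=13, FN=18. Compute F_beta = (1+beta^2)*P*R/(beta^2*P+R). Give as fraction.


P = TP/(TP+FP) = 8/21 = 8/21
R = TP/(TP+FN) = 8/26 = 4/13
beta^2 = 1/2^2 = 1/4
(1 + beta^2) = 5/4
Numerator = (1+beta^2)*P*R = 40/273
Denominator = beta^2*P + R = 2/21 + 4/13 = 110/273
F_beta = 4/11

4/11


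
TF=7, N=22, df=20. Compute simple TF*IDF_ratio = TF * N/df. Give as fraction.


TF * (N/df)
= 7 * (22/20)
= 7 * 11/10
= 77/10

77/10


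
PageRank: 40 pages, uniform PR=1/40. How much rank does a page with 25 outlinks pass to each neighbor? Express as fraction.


Initial PR = 1/40 = 1/40
Outlinks = 25
Contribution per link = PR / outlinks
= 1/40 / 25
= 1/1000

1/1000


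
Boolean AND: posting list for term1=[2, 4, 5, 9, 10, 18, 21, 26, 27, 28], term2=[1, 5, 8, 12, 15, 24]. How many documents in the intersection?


Boolean AND: find intersection of posting lists
term1 docs: [2, 4, 5, 9, 10, 18, 21, 26, 27, 28]
term2 docs: [1, 5, 8, 12, 15, 24]
Intersection: [5]
|intersection| = 1

1


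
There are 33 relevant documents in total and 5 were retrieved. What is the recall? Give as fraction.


Recall = retrieved_relevant / total_relevant
= 5 / 33
= 5 / (5 + 28)
= 5/33

5/33


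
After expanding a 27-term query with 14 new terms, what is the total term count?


Original terms: 27
Expansion terms: 14
Total = 27 + 14 = 41

41


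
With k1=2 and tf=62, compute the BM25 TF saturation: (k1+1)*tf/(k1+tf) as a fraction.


BM25 TF component = (k1+1)*tf / (k1+tf)
k1 = 2, tf = 62
Numerator = (2+1)*62 = 186
Denominator = 2 + 62 = 64
= 186/64 = 93/32

93/32


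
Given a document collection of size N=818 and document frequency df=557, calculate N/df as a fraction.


IDF ratio = N / df
= 818 / 557
= 818/557

818/557


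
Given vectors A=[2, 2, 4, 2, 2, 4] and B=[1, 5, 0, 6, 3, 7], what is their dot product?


Dot product = sum of element-wise products
A[0]*B[0] = 2*1 = 2
A[1]*B[1] = 2*5 = 10
A[2]*B[2] = 4*0 = 0
A[3]*B[3] = 2*6 = 12
A[4]*B[4] = 2*3 = 6
A[5]*B[5] = 4*7 = 28
Sum = 2 + 10 + 0 + 12 + 6 + 28 = 58

58


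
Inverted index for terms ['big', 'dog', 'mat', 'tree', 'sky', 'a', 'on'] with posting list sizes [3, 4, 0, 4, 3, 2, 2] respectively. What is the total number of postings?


Summing posting list sizes:
'big': 3 postings
'dog': 4 postings
'mat': 0 postings
'tree': 4 postings
'sky': 3 postings
'a': 2 postings
'on': 2 postings
Total = 3 + 4 + 0 + 4 + 3 + 2 + 2 = 18

18


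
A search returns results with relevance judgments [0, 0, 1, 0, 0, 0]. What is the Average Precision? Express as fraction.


Computing P@k for each relevant position:
Position 1: not relevant
Position 2: not relevant
Position 3: relevant, P@3 = 1/3 = 1/3
Position 4: not relevant
Position 5: not relevant
Position 6: not relevant
Sum of P@k = 1/3 = 1/3
AP = 1/3 / 1 = 1/3

1/3


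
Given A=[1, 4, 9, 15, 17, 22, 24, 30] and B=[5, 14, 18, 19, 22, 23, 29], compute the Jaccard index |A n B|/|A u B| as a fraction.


A intersect B = [22]
|A intersect B| = 1
A union B = [1, 4, 5, 9, 14, 15, 17, 18, 19, 22, 23, 24, 29, 30]
|A union B| = 14
Jaccard = 1/14 = 1/14

1/14


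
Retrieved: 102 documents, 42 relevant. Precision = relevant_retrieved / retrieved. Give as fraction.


Precision = relevant_retrieved / total_retrieved
= 42 / 102
= 42 / (42 + 60)
= 7/17

7/17


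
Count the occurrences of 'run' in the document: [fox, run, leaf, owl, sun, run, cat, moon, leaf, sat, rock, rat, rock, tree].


Document has 14 words
Scanning for 'run':
Found at positions: [1, 5]
Count = 2

2


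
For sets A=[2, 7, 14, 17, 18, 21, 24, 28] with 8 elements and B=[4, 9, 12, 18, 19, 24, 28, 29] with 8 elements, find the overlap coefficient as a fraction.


A intersect B = [18, 24, 28]
|A intersect B| = 3
min(|A|, |B|) = min(8, 8) = 8
Overlap = 3 / 8 = 3/8

3/8


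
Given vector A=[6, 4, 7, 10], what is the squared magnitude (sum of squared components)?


|A|^2 = sum of squared components
A[0]^2 = 6^2 = 36
A[1]^2 = 4^2 = 16
A[2]^2 = 7^2 = 49
A[3]^2 = 10^2 = 100
Sum = 36 + 16 + 49 + 100 = 201

201


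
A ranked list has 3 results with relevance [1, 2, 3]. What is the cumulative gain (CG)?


Cumulative Gain = sum of relevance scores
Position 1: rel=1, running sum=1
Position 2: rel=2, running sum=3
Position 3: rel=3, running sum=6
CG = 6

6


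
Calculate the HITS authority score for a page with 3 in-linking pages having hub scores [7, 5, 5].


Authority = sum of hub scores of in-linkers
In-link 1: hub score = 7
In-link 2: hub score = 5
In-link 3: hub score = 5
Authority = 7 + 5 + 5 = 17

17


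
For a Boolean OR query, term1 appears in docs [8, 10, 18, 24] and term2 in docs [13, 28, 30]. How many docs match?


Boolean OR: find union of posting lists
term1 docs: [8, 10, 18, 24]
term2 docs: [13, 28, 30]
Union: [8, 10, 13, 18, 24, 28, 30]
|union| = 7

7


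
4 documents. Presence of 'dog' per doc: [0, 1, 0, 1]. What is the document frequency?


Checking each document for 'dog':
Doc 1: absent
Doc 2: present
Doc 3: absent
Doc 4: present
df = sum of presences = 0 + 1 + 0 + 1 = 2

2


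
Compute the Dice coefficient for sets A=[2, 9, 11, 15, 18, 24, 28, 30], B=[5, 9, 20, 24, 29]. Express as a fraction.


A intersect B = [9, 24]
|A intersect B| = 2
|A| = 8, |B| = 5
Dice = 2*2 / (8+5)
= 4 / 13 = 4/13

4/13


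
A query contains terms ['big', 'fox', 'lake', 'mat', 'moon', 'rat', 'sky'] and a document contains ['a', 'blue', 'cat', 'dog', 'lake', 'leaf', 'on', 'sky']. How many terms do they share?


Query terms: ['big', 'fox', 'lake', 'mat', 'moon', 'rat', 'sky']
Document terms: ['a', 'blue', 'cat', 'dog', 'lake', 'leaf', 'on', 'sky']
Common terms: ['lake', 'sky']
Overlap count = 2

2


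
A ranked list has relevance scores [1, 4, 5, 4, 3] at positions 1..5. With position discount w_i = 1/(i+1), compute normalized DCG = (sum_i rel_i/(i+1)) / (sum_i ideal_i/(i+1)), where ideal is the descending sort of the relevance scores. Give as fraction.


Position discount weights w_i = 1/(i+1) for i=1..5:
Weights = [1/2, 1/3, 1/4, 1/5, 1/6]
Actual relevance: [1, 4, 5, 4, 3]
DCG = 1/2 + 4/3 + 5/4 + 4/5 + 3/6 = 263/60
Ideal relevance (sorted desc): [5, 4, 4, 3, 1]
Ideal DCG = 5/2 + 4/3 + 4/4 + 3/5 + 1/6 = 28/5
nDCG = DCG / ideal_DCG = 263/60 / 28/5 = 263/336

263/336


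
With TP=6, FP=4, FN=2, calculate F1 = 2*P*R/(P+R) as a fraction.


F1 = 2 * P * R / (P + R)
P = TP/(TP+FP) = 6/10 = 3/5
R = TP/(TP+FN) = 6/8 = 3/4
2 * P * R = 2 * 3/5 * 3/4 = 9/10
P + R = 3/5 + 3/4 = 27/20
F1 = 9/10 / 27/20 = 2/3

2/3


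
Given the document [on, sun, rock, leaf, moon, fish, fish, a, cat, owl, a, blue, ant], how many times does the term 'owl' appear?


Document has 13 words
Scanning for 'owl':
Found at positions: [9]
Count = 1

1


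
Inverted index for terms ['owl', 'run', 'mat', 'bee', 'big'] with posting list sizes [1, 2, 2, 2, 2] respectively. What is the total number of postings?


Summing posting list sizes:
'owl': 1 postings
'run': 2 postings
'mat': 2 postings
'bee': 2 postings
'big': 2 postings
Total = 1 + 2 + 2 + 2 + 2 = 9

9


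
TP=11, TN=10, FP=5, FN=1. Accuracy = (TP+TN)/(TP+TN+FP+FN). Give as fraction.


Accuracy = (TP + TN) / (TP + TN + FP + FN)
TP + TN = 11 + 10 = 21
Total = 11 + 10 + 5 + 1 = 27
Accuracy = 21 / 27 = 7/9

7/9


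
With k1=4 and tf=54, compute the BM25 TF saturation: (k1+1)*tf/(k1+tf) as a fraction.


BM25 TF component = (k1+1)*tf / (k1+tf)
k1 = 4, tf = 54
Numerator = (4+1)*54 = 270
Denominator = 4 + 54 = 58
= 270/58 = 135/29

135/29


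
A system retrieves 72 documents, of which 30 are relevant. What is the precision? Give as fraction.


Precision = relevant_retrieved / total_retrieved
= 30 / 72
= 30 / (30 + 42)
= 5/12

5/12


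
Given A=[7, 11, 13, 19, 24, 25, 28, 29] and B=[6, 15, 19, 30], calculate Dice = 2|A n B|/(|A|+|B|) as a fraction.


A intersect B = [19]
|A intersect B| = 1
|A| = 8, |B| = 4
Dice = 2*1 / (8+4)
= 2 / 12 = 1/6

1/6


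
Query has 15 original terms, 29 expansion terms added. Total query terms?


Original terms: 15
Expansion terms: 29
Total = 15 + 29 = 44

44


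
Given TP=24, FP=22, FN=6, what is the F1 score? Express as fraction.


F1 = 2 * P * R / (P + R)
P = TP/(TP+FP) = 24/46 = 12/23
R = TP/(TP+FN) = 24/30 = 4/5
2 * P * R = 2 * 12/23 * 4/5 = 96/115
P + R = 12/23 + 4/5 = 152/115
F1 = 96/115 / 152/115 = 12/19

12/19


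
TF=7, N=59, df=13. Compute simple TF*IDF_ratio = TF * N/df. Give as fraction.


TF * (N/df)
= 7 * (59/13)
= 7 * 59/13
= 413/13

413/13


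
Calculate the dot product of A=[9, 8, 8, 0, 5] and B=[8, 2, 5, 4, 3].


Dot product = sum of element-wise products
A[0]*B[0] = 9*8 = 72
A[1]*B[1] = 8*2 = 16
A[2]*B[2] = 8*5 = 40
A[3]*B[3] = 0*4 = 0
A[4]*B[4] = 5*3 = 15
Sum = 72 + 16 + 40 + 0 + 15 = 143

143


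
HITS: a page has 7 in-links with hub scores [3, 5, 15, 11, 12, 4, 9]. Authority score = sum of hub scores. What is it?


Authority = sum of hub scores of in-linkers
In-link 1: hub score = 3
In-link 2: hub score = 5
In-link 3: hub score = 15
In-link 4: hub score = 11
In-link 5: hub score = 12
In-link 6: hub score = 4
In-link 7: hub score = 9
Authority = 3 + 5 + 15 + 11 + 12 + 4 + 9 = 59

59


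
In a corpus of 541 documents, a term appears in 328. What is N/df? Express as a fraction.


IDF ratio = N / df
= 541 / 328
= 541/328

541/328


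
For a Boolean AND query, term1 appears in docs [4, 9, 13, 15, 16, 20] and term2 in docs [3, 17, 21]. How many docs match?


Boolean AND: find intersection of posting lists
term1 docs: [4, 9, 13, 15, 16, 20]
term2 docs: [3, 17, 21]
Intersection: []
|intersection| = 0

0


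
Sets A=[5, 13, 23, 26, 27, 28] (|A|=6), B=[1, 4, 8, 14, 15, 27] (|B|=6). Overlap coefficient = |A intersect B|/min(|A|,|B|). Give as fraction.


A intersect B = [27]
|A intersect B| = 1
min(|A|, |B|) = min(6, 6) = 6
Overlap = 1 / 6 = 1/6

1/6


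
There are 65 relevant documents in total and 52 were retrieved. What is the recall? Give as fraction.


Recall = retrieved_relevant / total_relevant
= 52 / 65
= 52 / (52 + 13)
= 4/5

4/5


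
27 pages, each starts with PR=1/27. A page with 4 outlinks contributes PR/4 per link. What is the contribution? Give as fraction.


Initial PR = 1/27 = 1/27
Outlinks = 4
Contribution per link = PR / outlinks
= 1/27 / 4
= 1/108

1/108


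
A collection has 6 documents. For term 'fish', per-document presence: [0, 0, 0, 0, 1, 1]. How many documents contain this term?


Checking each document for 'fish':
Doc 1: absent
Doc 2: absent
Doc 3: absent
Doc 4: absent
Doc 5: present
Doc 6: present
df = sum of presences = 0 + 0 + 0 + 0 + 1 + 1 = 2

2


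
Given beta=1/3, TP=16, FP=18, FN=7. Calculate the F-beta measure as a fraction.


P = TP/(TP+FP) = 16/34 = 8/17
R = TP/(TP+FN) = 16/23 = 16/23
beta^2 = 1/3^2 = 1/9
(1 + beta^2) = 10/9
Numerator = (1+beta^2)*P*R = 1280/3519
Denominator = beta^2*P + R = 8/153 + 16/23 = 2632/3519
F_beta = 160/329

160/329


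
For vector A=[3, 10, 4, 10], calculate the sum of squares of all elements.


|A|^2 = sum of squared components
A[0]^2 = 3^2 = 9
A[1]^2 = 10^2 = 100
A[2]^2 = 4^2 = 16
A[3]^2 = 10^2 = 100
Sum = 9 + 100 + 16 + 100 = 225

225


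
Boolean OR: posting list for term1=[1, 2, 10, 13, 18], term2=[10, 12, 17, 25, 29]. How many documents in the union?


Boolean OR: find union of posting lists
term1 docs: [1, 2, 10, 13, 18]
term2 docs: [10, 12, 17, 25, 29]
Union: [1, 2, 10, 12, 13, 17, 18, 25, 29]
|union| = 9

9


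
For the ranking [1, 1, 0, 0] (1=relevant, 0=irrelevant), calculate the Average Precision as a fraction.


Computing P@k for each relevant position:
Position 1: relevant, P@1 = 1/1 = 1
Position 2: relevant, P@2 = 2/2 = 1
Position 3: not relevant
Position 4: not relevant
Sum of P@k = 1 + 1 = 2
AP = 2 / 2 = 1

1


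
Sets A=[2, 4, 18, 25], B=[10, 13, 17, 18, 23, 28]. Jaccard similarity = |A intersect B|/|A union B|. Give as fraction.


A intersect B = [18]
|A intersect B| = 1
A union B = [2, 4, 10, 13, 17, 18, 23, 25, 28]
|A union B| = 9
Jaccard = 1/9 = 1/9

1/9


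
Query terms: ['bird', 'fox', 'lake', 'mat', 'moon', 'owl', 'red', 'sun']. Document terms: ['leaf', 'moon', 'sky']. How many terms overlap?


Query terms: ['bird', 'fox', 'lake', 'mat', 'moon', 'owl', 'red', 'sun']
Document terms: ['leaf', 'moon', 'sky']
Common terms: ['moon']
Overlap count = 1

1


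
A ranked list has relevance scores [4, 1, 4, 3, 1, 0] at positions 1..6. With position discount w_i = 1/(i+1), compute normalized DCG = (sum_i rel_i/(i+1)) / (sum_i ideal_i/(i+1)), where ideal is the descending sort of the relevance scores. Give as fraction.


Position discount weights w_i = 1/(i+1) for i=1..6:
Weights = [1/2, 1/3, 1/4, 1/5, 1/6, 1/7]
Actual relevance: [4, 1, 4, 3, 1, 0]
DCG = 4/2 + 1/3 + 4/4 + 3/5 + 1/6 + 0/7 = 41/10
Ideal relevance (sorted desc): [4, 4, 3, 1, 1, 0]
Ideal DCG = 4/2 + 4/3 + 3/4 + 1/5 + 1/6 + 0/7 = 89/20
nDCG = DCG / ideal_DCG = 41/10 / 89/20 = 82/89

82/89


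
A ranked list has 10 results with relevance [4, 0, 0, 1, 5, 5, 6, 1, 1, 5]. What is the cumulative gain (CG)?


Cumulative Gain = sum of relevance scores
Position 1: rel=4, running sum=4
Position 2: rel=0, running sum=4
Position 3: rel=0, running sum=4
Position 4: rel=1, running sum=5
Position 5: rel=5, running sum=10
Position 6: rel=5, running sum=15
Position 7: rel=6, running sum=21
Position 8: rel=1, running sum=22
Position 9: rel=1, running sum=23
Position 10: rel=5, running sum=28
CG = 28

28


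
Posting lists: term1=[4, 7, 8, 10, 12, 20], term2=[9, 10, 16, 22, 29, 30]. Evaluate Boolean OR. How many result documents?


Boolean OR: find union of posting lists
term1 docs: [4, 7, 8, 10, 12, 20]
term2 docs: [9, 10, 16, 22, 29, 30]
Union: [4, 7, 8, 9, 10, 12, 16, 20, 22, 29, 30]
|union| = 11

11


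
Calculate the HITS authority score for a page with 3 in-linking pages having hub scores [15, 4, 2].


Authority = sum of hub scores of in-linkers
In-link 1: hub score = 15
In-link 2: hub score = 4
In-link 3: hub score = 2
Authority = 15 + 4 + 2 = 21

21


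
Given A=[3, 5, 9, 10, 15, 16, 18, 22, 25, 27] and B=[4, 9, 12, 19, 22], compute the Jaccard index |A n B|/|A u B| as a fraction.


A intersect B = [9, 22]
|A intersect B| = 2
A union B = [3, 4, 5, 9, 10, 12, 15, 16, 18, 19, 22, 25, 27]
|A union B| = 13
Jaccard = 2/13 = 2/13

2/13


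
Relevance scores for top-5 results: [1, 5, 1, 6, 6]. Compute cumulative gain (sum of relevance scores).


Cumulative Gain = sum of relevance scores
Position 1: rel=1, running sum=1
Position 2: rel=5, running sum=6
Position 3: rel=1, running sum=7
Position 4: rel=6, running sum=13
Position 5: rel=6, running sum=19
CG = 19

19


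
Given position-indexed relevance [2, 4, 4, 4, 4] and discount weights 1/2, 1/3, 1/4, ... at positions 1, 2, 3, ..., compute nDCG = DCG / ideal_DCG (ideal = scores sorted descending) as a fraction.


Position discount weights w_i = 1/(i+1) for i=1..5:
Weights = [1/2, 1/3, 1/4, 1/5, 1/6]
Actual relevance: [2, 4, 4, 4, 4]
DCG = 2/2 + 4/3 + 4/4 + 4/5 + 4/6 = 24/5
Ideal relevance (sorted desc): [4, 4, 4, 4, 2]
Ideal DCG = 4/2 + 4/3 + 4/4 + 4/5 + 2/6 = 82/15
nDCG = DCG / ideal_DCG = 24/5 / 82/15 = 36/41

36/41


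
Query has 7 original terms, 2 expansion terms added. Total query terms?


Original terms: 7
Expansion terms: 2
Total = 7 + 2 = 9

9


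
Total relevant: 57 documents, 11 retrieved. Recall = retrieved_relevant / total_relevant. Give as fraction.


Recall = retrieved_relevant / total_relevant
= 11 / 57
= 11 / (11 + 46)
= 11/57

11/57


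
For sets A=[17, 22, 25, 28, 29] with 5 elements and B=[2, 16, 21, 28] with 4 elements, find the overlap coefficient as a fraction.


A intersect B = [28]
|A intersect B| = 1
min(|A|, |B|) = min(5, 4) = 4
Overlap = 1 / 4 = 1/4

1/4


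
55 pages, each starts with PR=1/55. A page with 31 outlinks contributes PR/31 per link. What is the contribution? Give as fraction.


Initial PR = 1/55 = 1/55
Outlinks = 31
Contribution per link = PR / outlinks
= 1/55 / 31
= 1/1705

1/1705


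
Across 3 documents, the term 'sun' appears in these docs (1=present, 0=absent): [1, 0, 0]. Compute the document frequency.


Checking each document for 'sun':
Doc 1: present
Doc 2: absent
Doc 3: absent
df = sum of presences = 1 + 0 + 0 = 1

1


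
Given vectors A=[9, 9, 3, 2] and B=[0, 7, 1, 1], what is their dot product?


Dot product = sum of element-wise products
A[0]*B[0] = 9*0 = 0
A[1]*B[1] = 9*7 = 63
A[2]*B[2] = 3*1 = 3
A[3]*B[3] = 2*1 = 2
Sum = 0 + 63 + 3 + 2 = 68

68


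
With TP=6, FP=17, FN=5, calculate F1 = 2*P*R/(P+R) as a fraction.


F1 = 2 * P * R / (P + R)
P = TP/(TP+FP) = 6/23 = 6/23
R = TP/(TP+FN) = 6/11 = 6/11
2 * P * R = 2 * 6/23 * 6/11 = 72/253
P + R = 6/23 + 6/11 = 204/253
F1 = 72/253 / 204/253 = 6/17

6/17


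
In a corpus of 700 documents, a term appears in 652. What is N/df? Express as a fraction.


IDF ratio = N / df
= 700 / 652
= 175/163

175/163


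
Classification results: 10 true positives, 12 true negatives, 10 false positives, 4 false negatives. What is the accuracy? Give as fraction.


Accuracy = (TP + TN) / (TP + TN + FP + FN)
TP + TN = 10 + 12 = 22
Total = 10 + 12 + 10 + 4 = 36
Accuracy = 22 / 36 = 11/18

11/18


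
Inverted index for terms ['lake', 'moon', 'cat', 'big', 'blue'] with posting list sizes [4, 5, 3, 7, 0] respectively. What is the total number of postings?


Summing posting list sizes:
'lake': 4 postings
'moon': 5 postings
'cat': 3 postings
'big': 7 postings
'blue': 0 postings
Total = 4 + 5 + 3 + 7 + 0 = 19

19


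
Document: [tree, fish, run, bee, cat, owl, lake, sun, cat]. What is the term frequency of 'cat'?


Document has 9 words
Scanning for 'cat':
Found at positions: [4, 8]
Count = 2

2


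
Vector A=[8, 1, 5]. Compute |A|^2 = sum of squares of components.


|A|^2 = sum of squared components
A[0]^2 = 8^2 = 64
A[1]^2 = 1^2 = 1
A[2]^2 = 5^2 = 25
Sum = 64 + 1 + 25 = 90

90


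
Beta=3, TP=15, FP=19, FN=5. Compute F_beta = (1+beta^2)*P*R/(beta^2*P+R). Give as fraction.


P = TP/(TP+FP) = 15/34 = 15/34
R = TP/(TP+FN) = 15/20 = 3/4
beta^2 = 3^2 = 9
(1 + beta^2) = 10
Numerator = (1+beta^2)*P*R = 225/68
Denominator = beta^2*P + R = 135/34 + 3/4 = 321/68
F_beta = 75/107

75/107


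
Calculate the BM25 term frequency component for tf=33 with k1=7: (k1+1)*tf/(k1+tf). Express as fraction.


BM25 TF component = (k1+1)*tf / (k1+tf)
k1 = 7, tf = 33
Numerator = (7+1)*33 = 264
Denominator = 7 + 33 = 40
= 264/40 = 33/5

33/5


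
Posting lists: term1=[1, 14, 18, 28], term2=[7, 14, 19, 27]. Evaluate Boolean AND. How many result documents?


Boolean AND: find intersection of posting lists
term1 docs: [1, 14, 18, 28]
term2 docs: [7, 14, 19, 27]
Intersection: [14]
|intersection| = 1

1


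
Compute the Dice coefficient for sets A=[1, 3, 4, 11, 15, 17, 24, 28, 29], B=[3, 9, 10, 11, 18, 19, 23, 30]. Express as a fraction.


A intersect B = [3, 11]
|A intersect B| = 2
|A| = 9, |B| = 8
Dice = 2*2 / (9+8)
= 4 / 17 = 4/17

4/17


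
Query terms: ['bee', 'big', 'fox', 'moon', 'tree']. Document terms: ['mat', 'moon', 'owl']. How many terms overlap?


Query terms: ['bee', 'big', 'fox', 'moon', 'tree']
Document terms: ['mat', 'moon', 'owl']
Common terms: ['moon']
Overlap count = 1

1


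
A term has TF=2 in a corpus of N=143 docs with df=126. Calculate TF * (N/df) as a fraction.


TF * (N/df)
= 2 * (143/126)
= 2 * 143/126
= 143/63

143/63


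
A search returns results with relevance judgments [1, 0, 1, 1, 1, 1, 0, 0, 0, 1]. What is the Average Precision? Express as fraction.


Computing P@k for each relevant position:
Position 1: relevant, P@1 = 1/1 = 1
Position 2: not relevant
Position 3: relevant, P@3 = 2/3 = 2/3
Position 4: relevant, P@4 = 3/4 = 3/4
Position 5: relevant, P@5 = 4/5 = 4/5
Position 6: relevant, P@6 = 5/6 = 5/6
Position 7: not relevant
Position 8: not relevant
Position 9: not relevant
Position 10: relevant, P@10 = 6/10 = 3/5
Sum of P@k = 1 + 2/3 + 3/4 + 4/5 + 5/6 + 3/5 = 93/20
AP = 93/20 / 6 = 31/40

31/40


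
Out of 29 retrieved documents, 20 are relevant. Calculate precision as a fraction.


Precision = relevant_retrieved / total_retrieved
= 20 / 29
= 20 / (20 + 9)
= 20/29

20/29


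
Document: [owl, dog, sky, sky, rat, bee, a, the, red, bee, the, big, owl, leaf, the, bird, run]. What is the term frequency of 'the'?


Document has 17 words
Scanning for 'the':
Found at positions: [7, 10, 14]
Count = 3

3


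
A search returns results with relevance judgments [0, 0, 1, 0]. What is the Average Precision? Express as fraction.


Computing P@k for each relevant position:
Position 1: not relevant
Position 2: not relevant
Position 3: relevant, P@3 = 1/3 = 1/3
Position 4: not relevant
Sum of P@k = 1/3 = 1/3
AP = 1/3 / 1 = 1/3

1/3


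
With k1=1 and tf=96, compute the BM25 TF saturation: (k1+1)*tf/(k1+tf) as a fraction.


BM25 TF component = (k1+1)*tf / (k1+tf)
k1 = 1, tf = 96
Numerator = (1+1)*96 = 192
Denominator = 1 + 96 = 97
= 192/97 = 192/97

192/97


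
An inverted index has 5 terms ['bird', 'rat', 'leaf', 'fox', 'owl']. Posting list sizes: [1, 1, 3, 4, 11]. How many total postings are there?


Summing posting list sizes:
'bird': 1 postings
'rat': 1 postings
'leaf': 3 postings
'fox': 4 postings
'owl': 11 postings
Total = 1 + 1 + 3 + 4 + 11 = 20

20


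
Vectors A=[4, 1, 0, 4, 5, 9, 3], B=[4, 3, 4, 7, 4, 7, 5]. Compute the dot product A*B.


Dot product = sum of element-wise products
A[0]*B[0] = 4*4 = 16
A[1]*B[1] = 1*3 = 3
A[2]*B[2] = 0*4 = 0
A[3]*B[3] = 4*7 = 28
A[4]*B[4] = 5*4 = 20
A[5]*B[5] = 9*7 = 63
A[6]*B[6] = 3*5 = 15
Sum = 16 + 3 + 0 + 28 + 20 + 63 + 15 = 145

145


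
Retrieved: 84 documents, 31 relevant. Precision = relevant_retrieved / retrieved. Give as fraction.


Precision = relevant_retrieved / total_retrieved
= 31 / 84
= 31 / (31 + 53)
= 31/84

31/84


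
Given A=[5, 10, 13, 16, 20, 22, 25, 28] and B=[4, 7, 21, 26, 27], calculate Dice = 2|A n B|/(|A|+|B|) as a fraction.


A intersect B = []
|A intersect B| = 0
|A| = 8, |B| = 5
Dice = 2*0 / (8+5)
= 0 / 13 = 0

0


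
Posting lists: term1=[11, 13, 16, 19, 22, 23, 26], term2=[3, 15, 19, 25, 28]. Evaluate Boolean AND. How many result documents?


Boolean AND: find intersection of posting lists
term1 docs: [11, 13, 16, 19, 22, 23, 26]
term2 docs: [3, 15, 19, 25, 28]
Intersection: [19]
|intersection| = 1

1


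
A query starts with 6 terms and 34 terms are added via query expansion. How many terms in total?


Original terms: 6
Expansion terms: 34
Total = 6 + 34 = 40

40


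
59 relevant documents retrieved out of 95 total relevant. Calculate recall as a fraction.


Recall = retrieved_relevant / total_relevant
= 59 / 95
= 59 / (59 + 36)
= 59/95

59/95


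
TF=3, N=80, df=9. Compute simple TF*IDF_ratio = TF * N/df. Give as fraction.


TF * (N/df)
= 3 * (80/9)
= 3 * 80/9
= 80/3

80/3


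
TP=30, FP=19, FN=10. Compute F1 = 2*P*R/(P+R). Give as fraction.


F1 = 2 * P * R / (P + R)
P = TP/(TP+FP) = 30/49 = 30/49
R = TP/(TP+FN) = 30/40 = 3/4
2 * P * R = 2 * 30/49 * 3/4 = 45/49
P + R = 30/49 + 3/4 = 267/196
F1 = 45/49 / 267/196 = 60/89

60/89


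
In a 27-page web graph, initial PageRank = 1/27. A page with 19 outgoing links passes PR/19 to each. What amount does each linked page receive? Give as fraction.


Initial PR = 1/27 = 1/27
Outlinks = 19
Contribution per link = PR / outlinks
= 1/27 / 19
= 1/513

1/513


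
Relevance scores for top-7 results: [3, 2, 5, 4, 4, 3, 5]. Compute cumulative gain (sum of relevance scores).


Cumulative Gain = sum of relevance scores
Position 1: rel=3, running sum=3
Position 2: rel=2, running sum=5
Position 3: rel=5, running sum=10
Position 4: rel=4, running sum=14
Position 5: rel=4, running sum=18
Position 6: rel=3, running sum=21
Position 7: rel=5, running sum=26
CG = 26

26


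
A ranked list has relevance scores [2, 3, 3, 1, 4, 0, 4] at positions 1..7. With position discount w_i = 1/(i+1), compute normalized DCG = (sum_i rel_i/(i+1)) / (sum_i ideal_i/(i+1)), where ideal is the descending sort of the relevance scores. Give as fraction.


Position discount weights w_i = 1/(i+1) for i=1..7:
Weights = [1/2, 1/3, 1/4, 1/5, 1/6, 1/7, 1/8]
Actual relevance: [2, 3, 3, 1, 4, 0, 4]
DCG = 2/2 + 3/3 + 3/4 + 1/5 + 4/6 + 0/7 + 4/8 = 247/60
Ideal relevance (sorted desc): [4, 4, 3, 3, 2, 1, 0]
Ideal DCG = 4/2 + 4/3 + 3/4 + 3/5 + 2/6 + 1/7 + 0/8 = 2167/420
nDCG = DCG / ideal_DCG = 247/60 / 2167/420 = 1729/2167

1729/2167


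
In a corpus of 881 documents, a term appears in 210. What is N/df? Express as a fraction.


IDF ratio = N / df
= 881 / 210
= 881/210

881/210


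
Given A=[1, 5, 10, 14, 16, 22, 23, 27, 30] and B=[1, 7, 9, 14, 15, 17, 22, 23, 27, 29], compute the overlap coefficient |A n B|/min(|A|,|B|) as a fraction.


A intersect B = [1, 14, 22, 23, 27]
|A intersect B| = 5
min(|A|, |B|) = min(9, 10) = 9
Overlap = 5 / 9 = 5/9

5/9


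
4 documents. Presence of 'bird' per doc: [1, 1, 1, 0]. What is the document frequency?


Checking each document for 'bird':
Doc 1: present
Doc 2: present
Doc 3: present
Doc 4: absent
df = sum of presences = 1 + 1 + 1 + 0 = 3

3


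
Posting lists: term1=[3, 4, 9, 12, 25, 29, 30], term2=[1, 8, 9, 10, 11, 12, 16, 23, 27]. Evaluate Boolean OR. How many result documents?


Boolean OR: find union of posting lists
term1 docs: [3, 4, 9, 12, 25, 29, 30]
term2 docs: [1, 8, 9, 10, 11, 12, 16, 23, 27]
Union: [1, 3, 4, 8, 9, 10, 11, 12, 16, 23, 25, 27, 29, 30]
|union| = 14

14


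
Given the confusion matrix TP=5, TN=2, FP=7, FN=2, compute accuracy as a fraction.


Accuracy = (TP + TN) / (TP + TN + FP + FN)
TP + TN = 5 + 2 = 7
Total = 5 + 2 + 7 + 2 = 16
Accuracy = 7 / 16 = 7/16

7/16


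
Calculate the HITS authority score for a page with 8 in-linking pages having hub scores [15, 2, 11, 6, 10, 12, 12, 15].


Authority = sum of hub scores of in-linkers
In-link 1: hub score = 15
In-link 2: hub score = 2
In-link 3: hub score = 11
In-link 4: hub score = 6
In-link 5: hub score = 10
In-link 6: hub score = 12
In-link 7: hub score = 12
In-link 8: hub score = 15
Authority = 15 + 2 + 11 + 6 + 10 + 12 + 12 + 15 = 83

83


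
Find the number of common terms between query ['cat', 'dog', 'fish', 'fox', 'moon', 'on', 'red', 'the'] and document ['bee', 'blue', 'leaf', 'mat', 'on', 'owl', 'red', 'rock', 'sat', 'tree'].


Query terms: ['cat', 'dog', 'fish', 'fox', 'moon', 'on', 'red', 'the']
Document terms: ['bee', 'blue', 'leaf', 'mat', 'on', 'owl', 'red', 'rock', 'sat', 'tree']
Common terms: ['on', 'red']
Overlap count = 2

2


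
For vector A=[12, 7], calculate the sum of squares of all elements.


|A|^2 = sum of squared components
A[0]^2 = 12^2 = 144
A[1]^2 = 7^2 = 49
Sum = 144 + 49 = 193

193


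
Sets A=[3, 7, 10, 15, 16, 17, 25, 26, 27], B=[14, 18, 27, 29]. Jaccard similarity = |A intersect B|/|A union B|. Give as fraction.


A intersect B = [27]
|A intersect B| = 1
A union B = [3, 7, 10, 14, 15, 16, 17, 18, 25, 26, 27, 29]
|A union B| = 12
Jaccard = 1/12 = 1/12

1/12


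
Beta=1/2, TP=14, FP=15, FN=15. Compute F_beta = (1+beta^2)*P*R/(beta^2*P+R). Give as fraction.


P = TP/(TP+FP) = 14/29 = 14/29
R = TP/(TP+FN) = 14/29 = 14/29
beta^2 = 1/2^2 = 1/4
(1 + beta^2) = 5/4
Numerator = (1+beta^2)*P*R = 245/841
Denominator = beta^2*P + R = 7/58 + 14/29 = 35/58
F_beta = 14/29

14/29


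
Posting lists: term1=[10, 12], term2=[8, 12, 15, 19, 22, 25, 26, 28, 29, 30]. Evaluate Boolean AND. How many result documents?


Boolean AND: find intersection of posting lists
term1 docs: [10, 12]
term2 docs: [8, 12, 15, 19, 22, 25, 26, 28, 29, 30]
Intersection: [12]
|intersection| = 1

1


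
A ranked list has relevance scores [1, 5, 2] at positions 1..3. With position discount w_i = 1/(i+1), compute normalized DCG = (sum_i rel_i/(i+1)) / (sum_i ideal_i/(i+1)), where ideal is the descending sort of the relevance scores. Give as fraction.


Position discount weights w_i = 1/(i+1) for i=1..3:
Weights = [1/2, 1/3, 1/4]
Actual relevance: [1, 5, 2]
DCG = 1/2 + 5/3 + 2/4 = 8/3
Ideal relevance (sorted desc): [5, 2, 1]
Ideal DCG = 5/2 + 2/3 + 1/4 = 41/12
nDCG = DCG / ideal_DCG = 8/3 / 41/12 = 32/41

32/41


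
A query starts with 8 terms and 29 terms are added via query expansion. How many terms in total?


Original terms: 8
Expansion terms: 29
Total = 8 + 29 = 37

37


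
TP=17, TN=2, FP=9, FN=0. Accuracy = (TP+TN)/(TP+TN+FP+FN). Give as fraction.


Accuracy = (TP + TN) / (TP + TN + FP + FN)
TP + TN = 17 + 2 = 19
Total = 17 + 2 + 9 + 0 = 28
Accuracy = 19 / 28 = 19/28

19/28


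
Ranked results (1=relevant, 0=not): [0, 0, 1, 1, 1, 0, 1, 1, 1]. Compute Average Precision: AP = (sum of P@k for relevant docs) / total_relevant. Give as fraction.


Computing P@k for each relevant position:
Position 1: not relevant
Position 2: not relevant
Position 3: relevant, P@3 = 1/3 = 1/3
Position 4: relevant, P@4 = 2/4 = 1/2
Position 5: relevant, P@5 = 3/5 = 3/5
Position 6: not relevant
Position 7: relevant, P@7 = 4/7 = 4/7
Position 8: relevant, P@8 = 5/8 = 5/8
Position 9: relevant, P@9 = 6/9 = 2/3
Sum of P@k = 1/3 + 1/2 + 3/5 + 4/7 + 5/8 + 2/3 = 923/280
AP = 923/280 / 6 = 923/1680

923/1680


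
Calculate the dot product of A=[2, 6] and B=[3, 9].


Dot product = sum of element-wise products
A[0]*B[0] = 2*3 = 6
A[1]*B[1] = 6*9 = 54
Sum = 6 + 54 = 60

60


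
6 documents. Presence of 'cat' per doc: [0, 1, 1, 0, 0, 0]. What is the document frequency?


Checking each document for 'cat':
Doc 1: absent
Doc 2: present
Doc 3: present
Doc 4: absent
Doc 5: absent
Doc 6: absent
df = sum of presences = 0 + 1 + 1 + 0 + 0 + 0 = 2

2


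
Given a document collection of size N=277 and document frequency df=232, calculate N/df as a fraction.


IDF ratio = N / df
= 277 / 232
= 277/232

277/232


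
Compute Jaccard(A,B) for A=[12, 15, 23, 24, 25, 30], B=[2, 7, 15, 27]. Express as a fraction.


A intersect B = [15]
|A intersect B| = 1
A union B = [2, 7, 12, 15, 23, 24, 25, 27, 30]
|A union B| = 9
Jaccard = 1/9 = 1/9

1/9


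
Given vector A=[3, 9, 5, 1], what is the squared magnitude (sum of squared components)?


|A|^2 = sum of squared components
A[0]^2 = 3^2 = 9
A[1]^2 = 9^2 = 81
A[2]^2 = 5^2 = 25
A[3]^2 = 1^2 = 1
Sum = 9 + 81 + 25 + 1 = 116

116


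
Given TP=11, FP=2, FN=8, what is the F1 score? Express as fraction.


F1 = 2 * P * R / (P + R)
P = TP/(TP+FP) = 11/13 = 11/13
R = TP/(TP+FN) = 11/19 = 11/19
2 * P * R = 2 * 11/13 * 11/19 = 242/247
P + R = 11/13 + 11/19 = 352/247
F1 = 242/247 / 352/247 = 11/16

11/16


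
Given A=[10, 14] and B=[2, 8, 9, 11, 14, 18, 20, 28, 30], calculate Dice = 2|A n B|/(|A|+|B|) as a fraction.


A intersect B = [14]
|A intersect B| = 1
|A| = 2, |B| = 9
Dice = 2*1 / (2+9)
= 2 / 11 = 2/11

2/11


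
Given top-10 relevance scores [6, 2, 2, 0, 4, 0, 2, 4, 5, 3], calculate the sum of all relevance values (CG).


Cumulative Gain = sum of relevance scores
Position 1: rel=6, running sum=6
Position 2: rel=2, running sum=8
Position 3: rel=2, running sum=10
Position 4: rel=0, running sum=10
Position 5: rel=4, running sum=14
Position 6: rel=0, running sum=14
Position 7: rel=2, running sum=16
Position 8: rel=4, running sum=20
Position 9: rel=5, running sum=25
Position 10: rel=3, running sum=28
CG = 28

28


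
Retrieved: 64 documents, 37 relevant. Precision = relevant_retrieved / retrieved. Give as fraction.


Precision = relevant_retrieved / total_retrieved
= 37 / 64
= 37 / (37 + 27)
= 37/64

37/64


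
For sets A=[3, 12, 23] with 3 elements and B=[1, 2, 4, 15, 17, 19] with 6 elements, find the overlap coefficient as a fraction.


A intersect B = []
|A intersect B| = 0
min(|A|, |B|) = min(3, 6) = 3
Overlap = 0 / 3 = 0

0


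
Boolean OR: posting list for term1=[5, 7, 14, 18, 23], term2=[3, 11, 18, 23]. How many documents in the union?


Boolean OR: find union of posting lists
term1 docs: [5, 7, 14, 18, 23]
term2 docs: [3, 11, 18, 23]
Union: [3, 5, 7, 11, 14, 18, 23]
|union| = 7

7


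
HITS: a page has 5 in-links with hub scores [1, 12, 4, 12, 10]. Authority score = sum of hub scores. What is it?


Authority = sum of hub scores of in-linkers
In-link 1: hub score = 1
In-link 2: hub score = 12
In-link 3: hub score = 4
In-link 4: hub score = 12
In-link 5: hub score = 10
Authority = 1 + 12 + 4 + 12 + 10 = 39

39


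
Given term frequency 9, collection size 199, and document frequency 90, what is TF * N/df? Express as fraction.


TF * (N/df)
= 9 * (199/90)
= 9 * 199/90
= 199/10

199/10


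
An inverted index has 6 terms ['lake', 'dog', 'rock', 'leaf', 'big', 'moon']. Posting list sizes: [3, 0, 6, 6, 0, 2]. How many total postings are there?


Summing posting list sizes:
'lake': 3 postings
'dog': 0 postings
'rock': 6 postings
'leaf': 6 postings
'big': 0 postings
'moon': 2 postings
Total = 3 + 0 + 6 + 6 + 0 + 2 = 17

17


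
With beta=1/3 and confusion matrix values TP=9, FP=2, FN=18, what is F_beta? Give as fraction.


P = TP/(TP+FP) = 9/11 = 9/11
R = TP/(TP+FN) = 9/27 = 1/3
beta^2 = 1/3^2 = 1/9
(1 + beta^2) = 10/9
Numerator = (1+beta^2)*P*R = 10/33
Denominator = beta^2*P + R = 1/11 + 1/3 = 14/33
F_beta = 5/7

5/7


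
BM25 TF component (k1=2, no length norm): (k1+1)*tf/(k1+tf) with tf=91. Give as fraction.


BM25 TF component = (k1+1)*tf / (k1+tf)
k1 = 2, tf = 91
Numerator = (2+1)*91 = 273
Denominator = 2 + 91 = 93
= 273/93 = 91/31

91/31


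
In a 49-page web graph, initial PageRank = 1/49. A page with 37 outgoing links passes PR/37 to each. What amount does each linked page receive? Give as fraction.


Initial PR = 1/49 = 1/49
Outlinks = 37
Contribution per link = PR / outlinks
= 1/49 / 37
= 1/1813

1/1813


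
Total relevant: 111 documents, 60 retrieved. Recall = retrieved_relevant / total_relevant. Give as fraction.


Recall = retrieved_relevant / total_relevant
= 60 / 111
= 60 / (60 + 51)
= 20/37

20/37


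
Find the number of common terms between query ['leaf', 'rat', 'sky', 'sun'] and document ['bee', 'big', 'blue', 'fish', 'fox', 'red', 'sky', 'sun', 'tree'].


Query terms: ['leaf', 'rat', 'sky', 'sun']
Document terms: ['bee', 'big', 'blue', 'fish', 'fox', 'red', 'sky', 'sun', 'tree']
Common terms: ['sky', 'sun']
Overlap count = 2

2


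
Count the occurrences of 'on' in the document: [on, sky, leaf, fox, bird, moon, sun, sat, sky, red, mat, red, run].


Document has 13 words
Scanning for 'on':
Found at positions: [0]
Count = 1

1


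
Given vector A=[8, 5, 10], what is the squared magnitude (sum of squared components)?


|A|^2 = sum of squared components
A[0]^2 = 8^2 = 64
A[1]^2 = 5^2 = 25
A[2]^2 = 10^2 = 100
Sum = 64 + 25 + 100 = 189

189


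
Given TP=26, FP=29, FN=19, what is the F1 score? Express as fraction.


F1 = 2 * P * R / (P + R)
P = TP/(TP+FP) = 26/55 = 26/55
R = TP/(TP+FN) = 26/45 = 26/45
2 * P * R = 2 * 26/55 * 26/45 = 1352/2475
P + R = 26/55 + 26/45 = 104/99
F1 = 1352/2475 / 104/99 = 13/25

13/25


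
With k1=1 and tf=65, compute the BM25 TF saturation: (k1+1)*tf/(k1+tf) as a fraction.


BM25 TF component = (k1+1)*tf / (k1+tf)
k1 = 1, tf = 65
Numerator = (1+1)*65 = 130
Denominator = 1 + 65 = 66
= 130/66 = 65/33

65/33


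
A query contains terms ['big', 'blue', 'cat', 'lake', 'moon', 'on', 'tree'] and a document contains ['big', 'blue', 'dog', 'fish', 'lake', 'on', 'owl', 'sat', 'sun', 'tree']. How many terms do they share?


Query terms: ['big', 'blue', 'cat', 'lake', 'moon', 'on', 'tree']
Document terms: ['big', 'blue', 'dog', 'fish', 'lake', 'on', 'owl', 'sat', 'sun', 'tree']
Common terms: ['big', 'blue', 'lake', 'on', 'tree']
Overlap count = 5

5
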